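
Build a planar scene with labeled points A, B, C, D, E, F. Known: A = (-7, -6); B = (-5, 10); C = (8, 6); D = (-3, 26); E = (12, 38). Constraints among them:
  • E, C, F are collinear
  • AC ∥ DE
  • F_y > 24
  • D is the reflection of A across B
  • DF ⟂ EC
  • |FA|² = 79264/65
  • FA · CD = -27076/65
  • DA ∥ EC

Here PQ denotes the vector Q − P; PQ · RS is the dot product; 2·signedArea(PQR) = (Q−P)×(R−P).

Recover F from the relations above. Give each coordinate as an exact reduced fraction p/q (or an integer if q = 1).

F = (669/65, 1582/65)

1. F_x = 669/65  [E, C, F are collinear ∩ DF ⟂ EC]
2. F_y = 1582/65  [E, C, F are collinear ∩ DF ⟂ EC]
   → F = (669/65, 1582/65)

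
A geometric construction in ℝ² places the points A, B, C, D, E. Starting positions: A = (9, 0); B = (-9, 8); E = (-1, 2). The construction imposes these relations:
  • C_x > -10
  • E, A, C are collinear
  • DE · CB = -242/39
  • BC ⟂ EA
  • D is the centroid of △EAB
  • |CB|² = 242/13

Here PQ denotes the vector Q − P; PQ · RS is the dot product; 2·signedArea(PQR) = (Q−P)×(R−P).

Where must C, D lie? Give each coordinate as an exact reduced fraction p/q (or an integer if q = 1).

1. C_x = -128/13  [E, A, C are collinear ∩ BC ⟂ EA]
2. C_y = 49/13  [E, A, C are collinear ∩ BC ⟂ EA]
   → C = (-128/13, 49/13)
3. D_x = -1/3  [D is the centroid of △EAB]
4. D_y = 10/3  [D is the centroid of △EAB]
   → D = (-1/3, 10/3)

C = (-128/13, 49/13)
D = (-1/3, 10/3)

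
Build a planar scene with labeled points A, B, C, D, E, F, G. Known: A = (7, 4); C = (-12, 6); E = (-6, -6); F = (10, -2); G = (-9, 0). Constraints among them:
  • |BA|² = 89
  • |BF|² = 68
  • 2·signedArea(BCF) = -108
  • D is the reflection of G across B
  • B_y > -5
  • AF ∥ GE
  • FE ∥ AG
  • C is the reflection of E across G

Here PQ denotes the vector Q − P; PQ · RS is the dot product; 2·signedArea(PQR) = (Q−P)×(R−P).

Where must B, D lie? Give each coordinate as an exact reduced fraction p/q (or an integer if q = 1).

B = (2, -4)
D = (13, -8)

1. B_x = 2  [line 8·x + 22·y + 72 = 0 ∩ |BF|² = 68]
2. B_y = -4  [line 8·x + 22·y + 72 = 0 ∩ |BF|² = 68]
   → B = (2, -4)
3. D_x = 13  [D is the reflection of G across B]
4. D_y = -8  [D is the reflection of G across B]
   → D = (13, -8)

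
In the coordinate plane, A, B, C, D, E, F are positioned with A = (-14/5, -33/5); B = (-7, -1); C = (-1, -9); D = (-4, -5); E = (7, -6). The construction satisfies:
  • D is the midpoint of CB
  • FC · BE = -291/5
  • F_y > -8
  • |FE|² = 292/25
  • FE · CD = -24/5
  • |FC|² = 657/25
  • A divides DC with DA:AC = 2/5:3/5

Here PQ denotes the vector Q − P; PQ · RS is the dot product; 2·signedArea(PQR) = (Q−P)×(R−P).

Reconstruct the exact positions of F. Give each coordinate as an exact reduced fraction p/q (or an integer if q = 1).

1. F_x = 19/5  [FE · CD = -24/5 ∩ FC · BE = -291/5]
2. F_y = -36/5  [FE · CD = -24/5 ∩ FC · BE = -291/5]
   → F = (19/5, -36/5)

F = (19/5, -36/5)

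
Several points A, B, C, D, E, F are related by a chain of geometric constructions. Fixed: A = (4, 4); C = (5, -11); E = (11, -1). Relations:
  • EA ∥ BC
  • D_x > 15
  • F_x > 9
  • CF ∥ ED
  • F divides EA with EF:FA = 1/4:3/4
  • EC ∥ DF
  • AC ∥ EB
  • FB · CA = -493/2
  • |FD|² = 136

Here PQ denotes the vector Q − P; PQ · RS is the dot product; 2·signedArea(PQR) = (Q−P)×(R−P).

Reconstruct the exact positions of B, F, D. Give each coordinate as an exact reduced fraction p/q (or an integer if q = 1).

1. B_x = 12  [EA ∥ BC ∩ AC ∥ EB]
2. B_y = -16  [EA ∥ BC ∩ AC ∥ EB]
   → B = (12, -16)
3. F_x = 37/4  [F divides EA with EF:FA = 1/4:3/4]
4. F_y = 1/4  [F divides EA with EF:FA = 1/4:3/4]
   → F = (37/4, 1/4)
5. D_x = 61/4  [EC ∥ DF ∩ CF ∥ ED]
6. D_y = 41/4  [EC ∥ DF ∩ CF ∥ ED]
   → D = (61/4, 41/4)

B = (12, -16)
D = (61/4, 41/4)
F = (37/4, 1/4)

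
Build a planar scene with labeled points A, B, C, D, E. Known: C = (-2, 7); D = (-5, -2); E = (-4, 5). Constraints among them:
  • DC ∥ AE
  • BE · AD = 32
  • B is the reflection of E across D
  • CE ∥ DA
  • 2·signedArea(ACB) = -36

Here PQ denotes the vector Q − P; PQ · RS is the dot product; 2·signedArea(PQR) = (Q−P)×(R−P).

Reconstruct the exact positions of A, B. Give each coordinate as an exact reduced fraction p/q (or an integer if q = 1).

1. A_x = -7  [DC ∥ AE ∩ CE ∥ DA]
2. A_y = -4  [DC ∥ AE ∩ CE ∥ DA]
   → A = (-7, -4)
3. B_x = -6  [B is the reflection of E across D]
4. B_y = -9  [B is the reflection of E across D]
   → B = (-6, -9)

A = (-7, -4)
B = (-6, -9)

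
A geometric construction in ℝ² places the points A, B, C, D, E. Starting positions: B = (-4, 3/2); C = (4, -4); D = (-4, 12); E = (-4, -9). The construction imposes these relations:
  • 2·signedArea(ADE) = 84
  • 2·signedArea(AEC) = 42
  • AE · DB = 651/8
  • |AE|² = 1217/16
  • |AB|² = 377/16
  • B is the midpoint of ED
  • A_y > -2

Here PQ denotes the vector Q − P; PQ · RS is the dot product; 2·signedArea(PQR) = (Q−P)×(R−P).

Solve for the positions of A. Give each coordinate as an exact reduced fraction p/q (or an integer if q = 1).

A = (0, -5/4)

1. A_x = 0  [AE · DB = 651/8 ∩ 2·signedArea(ADE) = 84]
2. A_y = -5/4  [AE · DB = 651/8 ∩ 2·signedArea(ADE) = 84]
   → A = (0, -5/4)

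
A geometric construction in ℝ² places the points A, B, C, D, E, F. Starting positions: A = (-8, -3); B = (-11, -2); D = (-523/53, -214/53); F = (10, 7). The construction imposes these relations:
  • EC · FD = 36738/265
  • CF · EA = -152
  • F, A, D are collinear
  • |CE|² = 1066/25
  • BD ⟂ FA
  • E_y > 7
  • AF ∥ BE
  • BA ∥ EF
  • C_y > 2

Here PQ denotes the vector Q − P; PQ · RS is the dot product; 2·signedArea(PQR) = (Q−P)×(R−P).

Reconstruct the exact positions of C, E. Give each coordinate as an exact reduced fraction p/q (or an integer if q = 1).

1. E_x = 7  [BA ∥ EF ∩ AF ∥ BE]
2. E_y = 8  [BA ∥ EF ∩ AF ∥ BE]
   → E = (7, 8)
3. C_x = 14/5  [CF · EA = -152 ∩ EC · FD = 36738/265]
4. C_y = 3  [CF · EA = -152 ∩ EC · FD = 36738/265]
   → C = (14/5, 3)

C = (14/5, 3)
E = (7, 8)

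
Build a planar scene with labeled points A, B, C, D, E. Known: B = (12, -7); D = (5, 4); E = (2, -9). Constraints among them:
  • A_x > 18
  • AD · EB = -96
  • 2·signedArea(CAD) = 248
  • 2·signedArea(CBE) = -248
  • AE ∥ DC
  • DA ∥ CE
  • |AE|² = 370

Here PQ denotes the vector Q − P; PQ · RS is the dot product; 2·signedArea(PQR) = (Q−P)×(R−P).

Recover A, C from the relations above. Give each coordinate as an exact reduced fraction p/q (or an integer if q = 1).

A = (19, -18)
C = (-12, 13)

1. A_x = 19  [line -10·x + -2·y + 154 = 0 ∩ |AE|² = 370]
2. A_y = -18  [line -10·x + -2·y + 154 = 0 ∩ |AE|² = 370]
   → A = (19, -18)
3. C_x = -12  [DA ∥ CE ∩ AE ∥ DC]
4. C_y = 13  [DA ∥ CE ∩ AE ∥ DC]
   → C = (-12, 13)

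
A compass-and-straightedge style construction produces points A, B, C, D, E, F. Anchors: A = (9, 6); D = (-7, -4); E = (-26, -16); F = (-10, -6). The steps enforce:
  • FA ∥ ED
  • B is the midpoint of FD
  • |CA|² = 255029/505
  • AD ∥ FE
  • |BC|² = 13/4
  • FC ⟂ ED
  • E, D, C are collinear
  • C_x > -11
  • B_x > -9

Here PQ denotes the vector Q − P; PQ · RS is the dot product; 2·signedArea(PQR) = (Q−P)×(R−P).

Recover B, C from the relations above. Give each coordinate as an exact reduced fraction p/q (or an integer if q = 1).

1. B_x = -17/2  [B is the midpoint of FD]
2. B_y = -5  [B is the midpoint of FD]
   → B = (-17/2, -5)
3. C_x = -5074/505  [E, D, C are collinear ∩ FC ⟂ ED]
4. C_y = -2992/505  [E, D, C are collinear ∩ FC ⟂ ED]
   → C = (-5074/505, -2992/505)

B = (-17/2, -5)
C = (-5074/505, -2992/505)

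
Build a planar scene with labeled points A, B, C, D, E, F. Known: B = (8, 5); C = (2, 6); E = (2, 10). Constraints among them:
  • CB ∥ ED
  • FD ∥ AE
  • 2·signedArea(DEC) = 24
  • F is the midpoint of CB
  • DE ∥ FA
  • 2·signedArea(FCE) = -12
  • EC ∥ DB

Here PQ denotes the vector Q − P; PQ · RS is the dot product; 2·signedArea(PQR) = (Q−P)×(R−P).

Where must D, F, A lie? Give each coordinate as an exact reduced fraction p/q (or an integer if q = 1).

A = (-1, 13/2)
D = (8, 9)
F = (5, 11/2)

1. D_x = 8  [EC ∥ DB ∩ CB ∥ ED]
2. D_y = 9  [EC ∥ DB ∩ CB ∥ ED]
   → D = (8, 9)
3. F_x = 5  [F is the midpoint of CB]
4. F_y = 11/2  [F is the midpoint of CB]
   → F = (5, 11/2)
5. A_x = -1  [FD ∥ AE ∩ DE ∥ FA]
6. A_y = 13/2  [FD ∥ AE ∩ DE ∥ FA]
   → A = (-1, 13/2)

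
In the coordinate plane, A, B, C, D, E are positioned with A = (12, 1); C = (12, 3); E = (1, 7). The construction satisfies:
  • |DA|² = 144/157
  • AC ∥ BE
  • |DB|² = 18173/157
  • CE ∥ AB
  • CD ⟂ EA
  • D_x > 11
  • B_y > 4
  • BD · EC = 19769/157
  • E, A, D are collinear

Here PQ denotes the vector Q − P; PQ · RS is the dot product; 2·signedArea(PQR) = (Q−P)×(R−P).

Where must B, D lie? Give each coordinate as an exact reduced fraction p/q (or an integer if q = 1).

B = (1, 5)
D = (1752/157, 229/157)

1. B_x = 1  [AC ∥ BE ∩ CE ∥ AB]
2. B_y = 5  [AC ∥ BE ∩ CE ∥ AB]
   → B = (1, 5)
3. D_x = 1752/157  [E, A, D are collinear ∩ CD ⟂ EA]
4. D_y = 229/157  [E, A, D are collinear ∩ CD ⟂ EA]
   → D = (1752/157, 229/157)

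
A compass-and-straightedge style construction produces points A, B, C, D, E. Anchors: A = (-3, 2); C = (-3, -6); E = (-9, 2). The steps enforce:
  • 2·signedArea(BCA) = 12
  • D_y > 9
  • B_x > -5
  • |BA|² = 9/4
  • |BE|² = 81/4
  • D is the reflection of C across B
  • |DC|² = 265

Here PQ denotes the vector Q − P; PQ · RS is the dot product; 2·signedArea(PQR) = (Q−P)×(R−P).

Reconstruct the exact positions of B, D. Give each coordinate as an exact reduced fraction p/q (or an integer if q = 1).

1. B_x = -9/2  [2·signedArea(BCA) = 12]
2. B_y = 2  [|BE|² = 81/4]
   → B = (-9/2, 2)
3. D_x = -6  [D is the reflection of C across B]
4. D_y = 10  [D is the reflection of C across B]
   → D = (-6, 10)

B = (-9/2, 2)
D = (-6, 10)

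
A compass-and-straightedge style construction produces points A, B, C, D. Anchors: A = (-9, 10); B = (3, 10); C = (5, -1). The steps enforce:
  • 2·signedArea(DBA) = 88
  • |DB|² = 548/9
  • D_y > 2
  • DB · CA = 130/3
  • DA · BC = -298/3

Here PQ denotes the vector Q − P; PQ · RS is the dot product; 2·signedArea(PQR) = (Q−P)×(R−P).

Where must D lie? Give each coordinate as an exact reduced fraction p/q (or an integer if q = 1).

1. D_x = 1/3  [2·signedArea(DBA) = 88 ∩ DA · BC = -298/3]
2. D_y = 8/3  [2·signedArea(DBA) = 88 ∩ DA · BC = -298/3]
   → D = (1/3, 8/3)

D = (1/3, 8/3)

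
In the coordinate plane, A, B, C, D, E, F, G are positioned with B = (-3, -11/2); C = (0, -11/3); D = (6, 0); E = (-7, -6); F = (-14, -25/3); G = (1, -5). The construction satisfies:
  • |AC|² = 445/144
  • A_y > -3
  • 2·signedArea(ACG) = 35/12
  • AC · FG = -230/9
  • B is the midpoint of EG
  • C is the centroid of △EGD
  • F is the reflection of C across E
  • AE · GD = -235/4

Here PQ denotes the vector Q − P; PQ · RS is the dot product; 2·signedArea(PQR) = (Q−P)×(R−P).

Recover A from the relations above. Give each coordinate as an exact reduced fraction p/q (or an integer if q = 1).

1. A_x = 3/2  [AC · FG = -230/9 ∩ AE · GD = -235/4]
2. A_y = -11/4  [AC · FG = -230/9 ∩ AE · GD = -235/4]
   → A = (3/2, -11/4)

A = (3/2, -11/4)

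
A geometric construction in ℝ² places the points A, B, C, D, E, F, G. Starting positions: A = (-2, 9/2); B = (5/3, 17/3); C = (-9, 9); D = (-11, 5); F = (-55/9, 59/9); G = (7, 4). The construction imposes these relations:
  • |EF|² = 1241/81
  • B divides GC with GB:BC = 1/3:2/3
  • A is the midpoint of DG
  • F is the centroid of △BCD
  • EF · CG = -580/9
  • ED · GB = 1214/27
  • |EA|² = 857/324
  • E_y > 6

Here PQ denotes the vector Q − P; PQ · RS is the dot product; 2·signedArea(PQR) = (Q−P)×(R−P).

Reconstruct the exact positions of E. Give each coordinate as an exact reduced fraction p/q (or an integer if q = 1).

1. E_x = -20/9  [line 16/3·x + -5/3·y + 595/27 = 0 ∩ |EA|² = 857/324]
2. E_y = 55/9  [line 16/3·x + -5/3·y + 595/27 = 0 ∩ |EA|² = 857/324]
   → E = (-20/9, 55/9)

E = (-20/9, 55/9)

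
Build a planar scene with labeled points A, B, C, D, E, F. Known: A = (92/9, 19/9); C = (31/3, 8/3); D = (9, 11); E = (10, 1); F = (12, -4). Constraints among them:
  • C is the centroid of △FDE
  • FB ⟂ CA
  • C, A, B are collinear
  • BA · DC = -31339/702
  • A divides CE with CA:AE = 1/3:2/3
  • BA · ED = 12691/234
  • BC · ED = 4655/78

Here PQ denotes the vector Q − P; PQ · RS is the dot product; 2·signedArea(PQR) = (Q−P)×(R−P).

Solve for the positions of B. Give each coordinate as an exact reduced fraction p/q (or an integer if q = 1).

1. B_x = 237/26  [C, A, B are collinear ∩ FB ⟂ CA]
2. B_y = -89/26  [C, A, B are collinear ∩ FB ⟂ CA]
   → B = (237/26, -89/26)

B = (237/26, -89/26)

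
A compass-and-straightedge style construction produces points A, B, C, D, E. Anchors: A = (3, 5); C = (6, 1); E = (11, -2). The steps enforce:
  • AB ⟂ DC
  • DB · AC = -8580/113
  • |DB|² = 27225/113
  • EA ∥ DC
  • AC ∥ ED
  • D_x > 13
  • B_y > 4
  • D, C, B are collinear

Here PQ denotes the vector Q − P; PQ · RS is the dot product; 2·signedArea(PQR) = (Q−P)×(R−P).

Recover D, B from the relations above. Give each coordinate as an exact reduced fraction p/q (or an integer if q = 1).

B = (262/113, 477/113)
D = (14, -6)

1. D_x = 14  [EA ∥ DC ∩ AC ∥ ED]
2. D_y = -6  [EA ∥ DC ∩ AC ∥ ED]
   → D = (14, -6)
3. B_x = 262/113  [D, C, B are collinear ∩ AB ⟂ DC]
4. B_y = 477/113  [D, C, B are collinear ∩ AB ⟂ DC]
   → B = (262/113, 477/113)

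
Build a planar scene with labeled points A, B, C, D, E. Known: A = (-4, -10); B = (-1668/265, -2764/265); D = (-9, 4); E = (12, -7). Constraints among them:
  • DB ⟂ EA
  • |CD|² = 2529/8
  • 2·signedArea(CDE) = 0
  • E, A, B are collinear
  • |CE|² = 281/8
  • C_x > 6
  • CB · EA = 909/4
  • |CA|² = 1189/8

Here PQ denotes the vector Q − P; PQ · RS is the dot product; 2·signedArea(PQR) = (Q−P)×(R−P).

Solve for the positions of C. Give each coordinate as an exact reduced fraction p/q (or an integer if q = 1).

1. C_x = 27/4  [2·signedArea(CDE) = 0 ∩ CB · EA = 909/4]
2. C_y = -17/4  [2·signedArea(CDE) = 0 ∩ CB · EA = 909/4]
   → C = (27/4, -17/4)

C = (27/4, -17/4)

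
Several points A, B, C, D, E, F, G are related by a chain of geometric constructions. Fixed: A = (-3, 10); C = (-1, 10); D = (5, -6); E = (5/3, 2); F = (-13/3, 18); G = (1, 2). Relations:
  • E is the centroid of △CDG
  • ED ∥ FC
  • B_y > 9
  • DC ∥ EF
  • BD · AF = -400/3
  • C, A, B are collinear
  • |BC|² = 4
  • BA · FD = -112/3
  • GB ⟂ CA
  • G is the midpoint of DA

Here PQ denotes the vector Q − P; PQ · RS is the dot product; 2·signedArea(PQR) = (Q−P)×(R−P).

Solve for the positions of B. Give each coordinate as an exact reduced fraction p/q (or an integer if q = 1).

1. B_x = 1  [C, A, B are collinear ∩ GB ⟂ CA]
2. B_y = 10  [C, A, B are collinear ∩ GB ⟂ CA]
   → B = (1, 10)

B = (1, 10)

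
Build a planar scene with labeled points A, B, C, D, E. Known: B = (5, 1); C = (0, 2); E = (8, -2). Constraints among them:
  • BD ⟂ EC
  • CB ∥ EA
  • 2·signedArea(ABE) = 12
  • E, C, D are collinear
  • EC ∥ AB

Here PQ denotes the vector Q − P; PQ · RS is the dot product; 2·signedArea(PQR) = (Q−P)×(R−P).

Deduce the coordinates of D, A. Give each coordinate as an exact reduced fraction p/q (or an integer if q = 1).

A = (13, -3)
D = (22/5, -1/5)

1. D_x = 22/5  [E, C, D are collinear ∩ BD ⟂ EC]
2. D_y = -1/5  [E, C, D are collinear ∩ BD ⟂ EC]
   → D = (22/5, -1/5)
3. A_x = 13  [EC ∥ AB ∩ CB ∥ EA]
4. A_y = -3  [EC ∥ AB ∩ CB ∥ EA]
   → A = (13, -3)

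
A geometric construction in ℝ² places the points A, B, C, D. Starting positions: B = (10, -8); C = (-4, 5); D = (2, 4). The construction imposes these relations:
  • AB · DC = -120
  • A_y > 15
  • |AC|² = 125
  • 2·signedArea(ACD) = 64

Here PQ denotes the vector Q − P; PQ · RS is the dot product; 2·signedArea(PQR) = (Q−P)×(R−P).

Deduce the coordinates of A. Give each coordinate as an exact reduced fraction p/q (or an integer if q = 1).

A = (-6, 16)

1. A_x = -6  [AB · DC = -120 ∩ 2·signedArea(ACD) = 64]
2. A_y = 16  [AB · DC = -120 ∩ 2·signedArea(ACD) = 64]
   → A = (-6, 16)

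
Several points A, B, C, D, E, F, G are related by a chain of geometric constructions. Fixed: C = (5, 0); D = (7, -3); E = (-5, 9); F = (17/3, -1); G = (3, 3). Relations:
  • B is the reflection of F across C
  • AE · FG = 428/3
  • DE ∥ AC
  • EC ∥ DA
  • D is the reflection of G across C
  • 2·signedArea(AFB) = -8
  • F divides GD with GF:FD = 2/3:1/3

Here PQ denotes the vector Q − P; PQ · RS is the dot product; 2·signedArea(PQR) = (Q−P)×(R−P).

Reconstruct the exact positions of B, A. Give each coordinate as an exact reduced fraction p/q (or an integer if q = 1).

A = (17, -12)
B = (13/3, 1)

1. B_x = 13/3  [B is the reflection of F across C]
2. B_y = 1  [B is the reflection of F across C]
   → B = (13/3, 1)
3. A_x = 17  [DE ∥ AC ∩ EC ∥ DA]
4. A_y = -12  [DE ∥ AC ∩ EC ∥ DA]
   → A = (17, -12)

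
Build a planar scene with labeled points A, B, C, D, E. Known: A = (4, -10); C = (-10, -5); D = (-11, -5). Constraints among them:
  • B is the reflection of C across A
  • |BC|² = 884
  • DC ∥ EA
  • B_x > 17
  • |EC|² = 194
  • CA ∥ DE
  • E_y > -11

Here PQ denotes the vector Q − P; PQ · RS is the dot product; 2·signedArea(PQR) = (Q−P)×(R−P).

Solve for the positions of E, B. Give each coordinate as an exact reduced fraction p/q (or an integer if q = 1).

B = (18, -15)
E = (3, -10)

1. E_x = 3  [DC ∥ EA ∩ CA ∥ DE]
2. E_y = -10  [DC ∥ EA ∩ CA ∥ DE]
   → E = (3, -10)
3. B_x = 18  [B is the reflection of C across A]
4. B_y = -15  [B is the reflection of C across A]
   → B = (18, -15)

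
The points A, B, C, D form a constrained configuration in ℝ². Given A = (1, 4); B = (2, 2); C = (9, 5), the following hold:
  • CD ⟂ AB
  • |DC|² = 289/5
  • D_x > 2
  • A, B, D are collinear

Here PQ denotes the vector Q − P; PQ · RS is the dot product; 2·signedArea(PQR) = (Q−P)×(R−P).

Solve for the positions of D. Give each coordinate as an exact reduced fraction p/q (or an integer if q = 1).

D = (11/5, 8/5)

1. D_x = 11/5  [A, B, D are collinear ∩ CD ⟂ AB]
2. D_y = 8/5  [A, B, D are collinear ∩ CD ⟂ AB]
   → D = (11/5, 8/5)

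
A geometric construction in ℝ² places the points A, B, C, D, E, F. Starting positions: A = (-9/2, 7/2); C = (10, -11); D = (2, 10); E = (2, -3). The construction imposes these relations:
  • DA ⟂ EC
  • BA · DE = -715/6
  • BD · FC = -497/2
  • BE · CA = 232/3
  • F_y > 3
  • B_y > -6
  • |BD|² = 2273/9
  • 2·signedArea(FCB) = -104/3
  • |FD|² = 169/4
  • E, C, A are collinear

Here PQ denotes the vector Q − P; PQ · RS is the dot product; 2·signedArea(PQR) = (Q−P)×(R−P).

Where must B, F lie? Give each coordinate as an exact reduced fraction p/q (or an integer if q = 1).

1. B_x = 14/3  [BE · CA = 232/3 ∩ BA · DE = -715/6]
2. B_y = -17/3  [BE · CA = 232/3 ∩ BA · DE = -715/6]
   → B = (14/3, -17/3)
3. F_x = 2  [BD · FC = -497/2 ∩ 2·signedArea(FCB) = -104/3]
4. F_y = 7/2  [BD · FC = -497/2 ∩ 2·signedArea(FCB) = -104/3]
   → F = (2, 7/2)

B = (14/3, -17/3)
F = (2, 7/2)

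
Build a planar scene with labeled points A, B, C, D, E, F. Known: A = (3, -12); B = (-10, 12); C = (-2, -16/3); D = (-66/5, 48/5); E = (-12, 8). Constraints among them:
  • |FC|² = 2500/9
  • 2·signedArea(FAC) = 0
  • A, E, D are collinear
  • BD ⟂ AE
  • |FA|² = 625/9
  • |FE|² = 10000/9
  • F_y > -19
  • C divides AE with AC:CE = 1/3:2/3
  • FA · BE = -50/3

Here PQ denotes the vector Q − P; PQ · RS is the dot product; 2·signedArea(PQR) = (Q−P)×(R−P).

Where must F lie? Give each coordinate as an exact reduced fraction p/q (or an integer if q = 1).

1. F_x = 8  [2·signedArea(FAC) = 0 ∩ FA · BE = -50/3]
2. F_y = -56/3  [2·signedArea(FAC) = 0 ∩ FA · BE = -50/3]
   → F = (8, -56/3)

F = (8, -56/3)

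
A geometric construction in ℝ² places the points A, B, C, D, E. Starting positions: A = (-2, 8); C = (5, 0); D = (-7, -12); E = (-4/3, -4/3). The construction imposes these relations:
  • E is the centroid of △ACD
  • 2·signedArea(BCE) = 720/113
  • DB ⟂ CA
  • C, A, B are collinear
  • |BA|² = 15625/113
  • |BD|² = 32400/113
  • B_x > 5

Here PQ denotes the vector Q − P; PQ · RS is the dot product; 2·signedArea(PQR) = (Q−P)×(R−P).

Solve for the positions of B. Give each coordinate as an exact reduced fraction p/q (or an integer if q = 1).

B = (649/113, -96/113)

1. B_x = 649/113  [C, A, B are collinear ∩ DB ⟂ CA]
2. B_y = -96/113  [C, A, B are collinear ∩ DB ⟂ CA]
   → B = (649/113, -96/113)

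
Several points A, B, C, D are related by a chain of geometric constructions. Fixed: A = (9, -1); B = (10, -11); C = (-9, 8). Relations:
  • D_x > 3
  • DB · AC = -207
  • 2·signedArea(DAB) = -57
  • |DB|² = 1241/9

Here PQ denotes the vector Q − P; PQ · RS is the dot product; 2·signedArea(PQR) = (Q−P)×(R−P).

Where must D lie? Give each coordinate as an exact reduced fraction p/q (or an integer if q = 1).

D = (10/3, -4/3)

1. D_x = 10/3  [2·signedArea(DAB) = -57 ∩ DB · AC = -207]
2. D_y = -4/3  [2·signedArea(DAB) = -57 ∩ DB · AC = -207]
   → D = (10/3, -4/3)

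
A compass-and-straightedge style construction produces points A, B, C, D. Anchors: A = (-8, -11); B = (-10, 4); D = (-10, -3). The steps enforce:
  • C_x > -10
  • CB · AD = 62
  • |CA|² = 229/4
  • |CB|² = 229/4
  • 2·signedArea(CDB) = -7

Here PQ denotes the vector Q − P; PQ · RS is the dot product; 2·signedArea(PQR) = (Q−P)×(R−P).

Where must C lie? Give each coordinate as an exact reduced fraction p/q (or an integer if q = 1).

1. C_x = -9  [2·signedArea(CDB) = -7 ∩ CB · AD = 62]
2. C_y = -7/2  [2·signedArea(CDB) = -7 ∩ CB · AD = 62]
   → C = (-9, -7/2)

C = (-9, -7/2)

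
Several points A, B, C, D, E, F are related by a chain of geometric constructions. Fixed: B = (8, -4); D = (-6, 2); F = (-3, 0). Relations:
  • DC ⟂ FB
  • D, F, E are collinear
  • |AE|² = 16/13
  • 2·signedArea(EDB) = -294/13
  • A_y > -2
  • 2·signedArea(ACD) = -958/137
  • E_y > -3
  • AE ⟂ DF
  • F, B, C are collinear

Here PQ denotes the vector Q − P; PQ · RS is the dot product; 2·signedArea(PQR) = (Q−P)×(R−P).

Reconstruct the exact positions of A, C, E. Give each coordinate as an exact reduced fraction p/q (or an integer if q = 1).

1. C_x = -862/137  [F, B, C are collinear ∩ DC ⟂ FB]
2. C_y = 164/137  [F, B, C are collinear ∩ DC ⟂ FB]
   → C = (-862/137, 164/137)
3. E_x = 51/65  [D, F, E are collinear ∩ 2·signedArea(EDB) = -294/13]
4. E_y = -164/65  [D, F, E are collinear ∩ 2·signedArea(EDB) = -294/13]
   → E = (51/65, -164/65)
5. A_x = 7/5  [2·signedArea(ACD) = -958/137 ∩ AE ⟂ DF]
6. A_y = -8/5  [2·signedArea(ACD) = -958/137 ∩ AE ⟂ DF]
   → A = (7/5, -8/5)

A = (7/5, -8/5)
C = (-862/137, 164/137)
E = (51/65, -164/65)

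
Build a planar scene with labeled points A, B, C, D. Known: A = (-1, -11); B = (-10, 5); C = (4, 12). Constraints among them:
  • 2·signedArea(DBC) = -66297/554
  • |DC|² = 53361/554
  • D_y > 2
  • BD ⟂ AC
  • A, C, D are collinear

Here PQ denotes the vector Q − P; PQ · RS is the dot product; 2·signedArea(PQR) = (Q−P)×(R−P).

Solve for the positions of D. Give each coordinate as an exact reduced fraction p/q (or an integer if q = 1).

D = (1061/554, 1335/554)

1. D_x = 1061/554  [A, C, D are collinear ∩ BD ⟂ AC]
2. D_y = 1335/554  [A, C, D are collinear ∩ BD ⟂ AC]
   → D = (1061/554, 1335/554)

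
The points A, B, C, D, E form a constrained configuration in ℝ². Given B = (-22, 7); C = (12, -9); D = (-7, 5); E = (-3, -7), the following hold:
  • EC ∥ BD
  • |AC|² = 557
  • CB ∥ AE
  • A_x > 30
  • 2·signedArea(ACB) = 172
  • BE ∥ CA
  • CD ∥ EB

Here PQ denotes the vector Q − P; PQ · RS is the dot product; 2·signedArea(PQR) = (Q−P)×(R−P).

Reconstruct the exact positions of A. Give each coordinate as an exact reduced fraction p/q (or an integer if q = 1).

1. A_x = 31  [CB ∥ AE ∩ BE ∥ CA]
2. A_y = -23  [CB ∥ AE ∩ BE ∥ CA]
   → A = (31, -23)

A = (31, -23)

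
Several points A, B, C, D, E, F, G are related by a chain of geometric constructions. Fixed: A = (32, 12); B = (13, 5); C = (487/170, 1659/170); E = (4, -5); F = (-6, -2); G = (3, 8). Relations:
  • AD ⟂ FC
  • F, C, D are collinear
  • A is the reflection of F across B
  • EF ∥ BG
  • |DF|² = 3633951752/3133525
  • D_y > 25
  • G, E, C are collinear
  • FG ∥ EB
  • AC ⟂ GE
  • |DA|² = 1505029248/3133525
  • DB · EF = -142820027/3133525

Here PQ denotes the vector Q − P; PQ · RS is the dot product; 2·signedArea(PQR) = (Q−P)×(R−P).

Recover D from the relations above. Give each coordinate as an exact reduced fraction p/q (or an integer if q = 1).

1. D_x = 45436232/3133525  [F, C, D are collinear ∩ AD ⟂ FC]
2. D_y = 78942324/3133525  [F, C, D are collinear ∩ AD ⟂ FC]
   → D = (45436232/3133525, 78942324/3133525)

D = (45436232/3133525, 78942324/3133525)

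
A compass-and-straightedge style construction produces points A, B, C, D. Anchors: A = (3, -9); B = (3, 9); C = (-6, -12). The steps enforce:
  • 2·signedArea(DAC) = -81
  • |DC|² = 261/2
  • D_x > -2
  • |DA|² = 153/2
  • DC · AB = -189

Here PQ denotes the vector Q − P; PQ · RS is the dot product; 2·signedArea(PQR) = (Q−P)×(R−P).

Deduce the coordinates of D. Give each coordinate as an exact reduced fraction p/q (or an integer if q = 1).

1. D_x = -3/2  [2·signedArea(DAC) = -81 ∩ DC · AB = -189]
2. D_y = -3/2  [2·signedArea(DAC) = -81 ∩ DC · AB = -189]
   → D = (-3/2, -3/2)

D = (-3/2, -3/2)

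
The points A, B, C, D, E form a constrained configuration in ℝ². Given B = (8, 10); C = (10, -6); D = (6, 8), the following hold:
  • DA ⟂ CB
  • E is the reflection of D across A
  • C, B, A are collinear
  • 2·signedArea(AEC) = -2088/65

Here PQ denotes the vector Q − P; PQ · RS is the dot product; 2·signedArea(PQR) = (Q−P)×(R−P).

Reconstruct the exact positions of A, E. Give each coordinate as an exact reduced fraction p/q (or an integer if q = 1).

1. A_x = 534/65  [C, B, A are collinear ∩ DA ⟂ CB]
2. A_y = 538/65  [C, B, A are collinear ∩ DA ⟂ CB]
   → A = (534/65, 538/65)
3. E_x = 678/65  [E is the reflection of D across A]
4. E_y = 556/65  [E is the reflection of D across A]
   → E = (678/65, 556/65)

A = (534/65, 538/65)
E = (678/65, 556/65)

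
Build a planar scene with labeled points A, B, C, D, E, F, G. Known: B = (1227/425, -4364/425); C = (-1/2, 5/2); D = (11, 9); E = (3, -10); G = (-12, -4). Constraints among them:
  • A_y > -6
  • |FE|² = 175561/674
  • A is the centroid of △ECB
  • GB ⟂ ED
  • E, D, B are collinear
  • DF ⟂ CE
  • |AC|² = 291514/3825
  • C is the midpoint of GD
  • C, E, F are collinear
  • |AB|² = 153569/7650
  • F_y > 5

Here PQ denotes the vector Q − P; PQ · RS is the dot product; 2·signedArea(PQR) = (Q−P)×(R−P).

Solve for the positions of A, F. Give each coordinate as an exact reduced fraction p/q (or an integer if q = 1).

A = (4579/2550, -15103/2550)
F = (-911/674, 3735/674)

1. A_x = 4579/2550  [A is the centroid of △ECB]
2. A_y = -15103/2550  [A is the centroid of △ECB]
   → A = (4579/2550, -15103/2550)
3. F_x = -911/674  [C, E, F are collinear ∩ DF ⟂ CE]
4. F_y = 3735/674  [C, E, F are collinear ∩ DF ⟂ CE]
   → F = (-911/674, 3735/674)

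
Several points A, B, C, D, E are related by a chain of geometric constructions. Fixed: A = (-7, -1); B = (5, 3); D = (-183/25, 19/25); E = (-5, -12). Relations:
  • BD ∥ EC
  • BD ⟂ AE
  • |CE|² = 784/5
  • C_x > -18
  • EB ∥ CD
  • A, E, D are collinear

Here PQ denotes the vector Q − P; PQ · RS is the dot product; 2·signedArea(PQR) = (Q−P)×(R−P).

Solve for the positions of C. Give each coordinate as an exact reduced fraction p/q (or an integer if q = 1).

C = (-433/25, -356/25)

1. C_x = -433/25  [EB ∥ CD ∩ BD ∥ EC]
2. C_y = -356/25  [EB ∥ CD ∩ BD ∥ EC]
   → C = (-433/25, -356/25)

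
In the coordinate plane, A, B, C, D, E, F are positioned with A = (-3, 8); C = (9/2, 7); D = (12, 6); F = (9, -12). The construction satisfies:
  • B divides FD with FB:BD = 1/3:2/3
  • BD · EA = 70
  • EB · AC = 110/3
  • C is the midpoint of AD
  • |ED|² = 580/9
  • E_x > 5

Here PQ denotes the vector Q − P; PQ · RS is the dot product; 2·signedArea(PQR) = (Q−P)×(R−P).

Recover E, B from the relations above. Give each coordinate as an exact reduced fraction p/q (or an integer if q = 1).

1. B_x = 10  [B divides FD with FB:BD = 1/3:2/3]
2. B_y = -6  [B divides FD with FB:BD = 1/3:2/3]
   → B = (10, -6)
3. E_x = 6  [EB · AC = 110/3 ∩ BD · EA = 70]
4. E_y = 2/3  [EB · AC = 110/3 ∩ BD · EA = 70]
   → E = (6, 2/3)

B = (10, -6)
E = (6, 2/3)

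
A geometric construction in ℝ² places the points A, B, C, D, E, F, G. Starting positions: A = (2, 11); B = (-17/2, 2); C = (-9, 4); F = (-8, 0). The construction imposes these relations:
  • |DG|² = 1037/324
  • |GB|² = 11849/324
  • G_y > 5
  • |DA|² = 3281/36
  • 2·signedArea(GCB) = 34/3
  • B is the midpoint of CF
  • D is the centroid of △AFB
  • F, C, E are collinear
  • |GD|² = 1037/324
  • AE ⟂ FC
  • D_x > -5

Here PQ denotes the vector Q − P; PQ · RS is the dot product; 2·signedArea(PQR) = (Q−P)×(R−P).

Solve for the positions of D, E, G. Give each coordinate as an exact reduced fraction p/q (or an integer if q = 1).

D = (-29/6, 13/3)
E = (-10, 8)
G = (-34/9, 52/9)

1. D_x = -29/6  [D is the centroid of △AFB]
2. D_y = 13/3  [D is the centroid of △AFB]
   → D = (-29/6, 13/3)
3. E_x = -10  [F, C, E are collinear ∩ AE ⟂ FC]
4. E_y = 8  [F, C, E are collinear ∩ AE ⟂ FC]
   → E = (-10, 8)
5. G_x = -34/9  [line 2·x + 1/2·y + 14/3 = 0 ∩ |GB|² = 11849/324]
6. G_y = 52/9  [line 2·x + 1/2·y + 14/3 = 0 ∩ |GB|² = 11849/324]
   → G = (-34/9, 52/9)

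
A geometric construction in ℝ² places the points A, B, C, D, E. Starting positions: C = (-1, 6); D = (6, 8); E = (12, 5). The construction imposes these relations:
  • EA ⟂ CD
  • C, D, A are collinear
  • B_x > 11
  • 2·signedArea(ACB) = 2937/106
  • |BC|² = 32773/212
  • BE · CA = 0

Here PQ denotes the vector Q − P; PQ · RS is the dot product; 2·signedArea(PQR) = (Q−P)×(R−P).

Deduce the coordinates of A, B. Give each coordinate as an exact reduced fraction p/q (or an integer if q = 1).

A = (570/53, 496/53)
B = (603/53, 761/106)

1. A_x = 570/53  [C, D, A are collinear ∩ EA ⟂ CD]
2. A_y = 496/53  [C, D, A are collinear ∩ EA ⟂ CD]
   → A = (570/53, 496/53)
3. B_x = 603/53  [BE · CA = 0 ∩ 2·signedArea(ACB) = 2937/106]
4. B_y = 761/106  [BE · CA = 0 ∩ 2·signedArea(ACB) = 2937/106]
   → B = (603/53, 761/106)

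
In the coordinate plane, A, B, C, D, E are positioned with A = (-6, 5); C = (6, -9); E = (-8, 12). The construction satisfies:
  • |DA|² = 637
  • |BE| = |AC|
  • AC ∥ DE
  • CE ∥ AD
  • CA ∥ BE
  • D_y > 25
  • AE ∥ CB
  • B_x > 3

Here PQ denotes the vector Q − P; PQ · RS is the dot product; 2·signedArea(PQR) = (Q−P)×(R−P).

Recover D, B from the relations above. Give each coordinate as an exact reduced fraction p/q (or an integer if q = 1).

1. D_x = -20  [AC ∥ DE ∩ CE ∥ AD]
2. D_y = 26  [AC ∥ DE ∩ CE ∥ AD]
   → D = (-20, 26)
3. B_x = 4  [CA ∥ BE ∩ AE ∥ CB]
4. B_y = -2  [CA ∥ BE ∩ AE ∥ CB]
   → B = (4, -2)

B = (4, -2)
D = (-20, 26)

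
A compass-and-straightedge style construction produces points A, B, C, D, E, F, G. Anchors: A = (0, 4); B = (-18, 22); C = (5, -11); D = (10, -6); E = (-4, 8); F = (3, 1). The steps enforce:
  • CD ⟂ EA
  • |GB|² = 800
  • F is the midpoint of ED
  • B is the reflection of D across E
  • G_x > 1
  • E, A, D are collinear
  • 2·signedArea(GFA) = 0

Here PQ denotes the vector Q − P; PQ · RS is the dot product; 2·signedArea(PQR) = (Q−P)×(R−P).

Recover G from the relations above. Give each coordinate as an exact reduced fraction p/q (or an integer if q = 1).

G = (2, 2)

1. G_x = 2  [line -3·x + -3·y + 12 = 0 ∩ |GB|² = 800]
2. G_y = 2  [line -3·x + -3·y + 12 = 0 ∩ |GB|² = 800]
   → G = (2, 2)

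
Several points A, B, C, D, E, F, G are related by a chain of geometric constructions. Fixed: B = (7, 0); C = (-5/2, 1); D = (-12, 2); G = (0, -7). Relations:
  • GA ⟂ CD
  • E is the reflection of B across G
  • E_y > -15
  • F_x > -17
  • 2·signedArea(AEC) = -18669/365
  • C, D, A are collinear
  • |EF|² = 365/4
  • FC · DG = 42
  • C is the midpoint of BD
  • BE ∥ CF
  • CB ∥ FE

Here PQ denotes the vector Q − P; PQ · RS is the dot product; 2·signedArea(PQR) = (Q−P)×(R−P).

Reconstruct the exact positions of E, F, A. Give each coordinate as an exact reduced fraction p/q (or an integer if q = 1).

A = (294/365, 238/365)
E = (-7, -14)
F = (-33/2, -13)

1. E_x = -7  [E is the reflection of B across G]
2. E_y = -14  [E is the reflection of B across G]
   → E = (-7, -14)
3. F_x = -33/2  [CB ∥ FE ∩ BE ∥ CF]
4. F_y = -13  [CB ∥ FE ∩ BE ∥ CF]
   → F = (-33/2, -13)
5. A_x = 294/365  [C, D, A are collinear ∩ GA ⟂ CD]
6. A_y = 238/365  [C, D, A are collinear ∩ GA ⟂ CD]
   → A = (294/365, 238/365)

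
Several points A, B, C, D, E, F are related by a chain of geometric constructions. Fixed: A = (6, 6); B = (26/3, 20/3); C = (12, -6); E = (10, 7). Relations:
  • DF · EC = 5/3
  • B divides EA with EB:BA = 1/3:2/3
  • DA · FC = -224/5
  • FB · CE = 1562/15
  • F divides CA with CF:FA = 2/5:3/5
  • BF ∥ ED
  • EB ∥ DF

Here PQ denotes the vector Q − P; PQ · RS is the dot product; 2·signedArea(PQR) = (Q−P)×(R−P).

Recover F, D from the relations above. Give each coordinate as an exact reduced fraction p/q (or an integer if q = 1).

D = (164/15, -13/15)
F = (48/5, -6/5)

1. F_x = 48/5  [F divides CA with CF:FA = 2/5:3/5]
2. F_y = -6/5  [F divides CA with CF:FA = 2/5:3/5]
   → F = (48/5, -6/5)
3. D_x = 164/15  [EB ∥ DF ∩ BF ∥ ED]
4. D_y = -13/15  [EB ∥ DF ∩ BF ∥ ED]
   → D = (164/15, -13/15)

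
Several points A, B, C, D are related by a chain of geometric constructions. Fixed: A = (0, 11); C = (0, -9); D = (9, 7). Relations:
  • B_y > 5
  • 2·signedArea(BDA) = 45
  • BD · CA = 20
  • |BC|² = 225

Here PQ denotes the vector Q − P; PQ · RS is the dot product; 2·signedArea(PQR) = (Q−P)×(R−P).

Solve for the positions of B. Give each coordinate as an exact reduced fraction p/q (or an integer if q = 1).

B = (0, 6)

1. B_x = 0  [2·signedArea(BDA) = 45 ∩ BD · CA = 20]
2. B_y = 6  [2·signedArea(BDA) = 45 ∩ BD · CA = 20]
   → B = (0, 6)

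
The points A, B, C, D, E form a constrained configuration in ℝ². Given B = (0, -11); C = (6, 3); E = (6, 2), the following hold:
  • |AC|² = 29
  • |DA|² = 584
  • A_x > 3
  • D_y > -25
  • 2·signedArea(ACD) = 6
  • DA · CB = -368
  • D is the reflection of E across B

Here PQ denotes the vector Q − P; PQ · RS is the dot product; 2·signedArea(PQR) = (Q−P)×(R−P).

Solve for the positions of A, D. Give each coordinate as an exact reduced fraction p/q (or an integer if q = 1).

A = (4, -2)
D = (-6, -24)

1. D_x = -6  [D is the reflection of E across B]
2. D_y = -24  [D is the reflection of E across B]
   → D = (-6, -24)
3. A_x = 4  [2·signedArea(ACD) = 6 ∩ DA · CB = -368]
4. A_y = -2  [2·signedArea(ACD) = 6 ∩ DA · CB = -368]
   → A = (4, -2)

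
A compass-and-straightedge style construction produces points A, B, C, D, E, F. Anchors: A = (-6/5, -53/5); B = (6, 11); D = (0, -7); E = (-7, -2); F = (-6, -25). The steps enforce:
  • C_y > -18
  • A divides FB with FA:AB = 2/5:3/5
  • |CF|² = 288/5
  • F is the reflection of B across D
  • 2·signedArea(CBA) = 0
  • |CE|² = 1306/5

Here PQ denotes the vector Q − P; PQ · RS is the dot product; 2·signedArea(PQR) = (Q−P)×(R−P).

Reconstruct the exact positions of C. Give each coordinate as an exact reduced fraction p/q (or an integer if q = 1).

C = (-18/5, -89/5)

1. C_x = -18/5  [line 108/5·x + -36/5·y + -252/5 = 0 ∩ |CF|² = 288/5]
2. C_y = -89/5  [line 108/5·x + -36/5·y + -252/5 = 0 ∩ |CF|² = 288/5]
   → C = (-18/5, -89/5)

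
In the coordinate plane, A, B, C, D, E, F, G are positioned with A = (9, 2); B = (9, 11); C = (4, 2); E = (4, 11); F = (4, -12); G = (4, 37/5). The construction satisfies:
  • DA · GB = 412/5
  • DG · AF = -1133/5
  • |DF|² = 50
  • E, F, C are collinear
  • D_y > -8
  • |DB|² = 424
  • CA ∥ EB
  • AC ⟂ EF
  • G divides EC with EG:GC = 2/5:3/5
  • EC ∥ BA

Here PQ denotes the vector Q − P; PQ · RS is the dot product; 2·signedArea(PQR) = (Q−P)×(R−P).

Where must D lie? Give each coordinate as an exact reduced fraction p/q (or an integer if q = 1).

1. D_x = -1  [DG · AF = -1133/5 ∩ DA · GB = 412/5]
2. D_y = -7  [DG · AF = -1133/5 ∩ DA · GB = 412/5]
   → D = (-1, -7)

D = (-1, -7)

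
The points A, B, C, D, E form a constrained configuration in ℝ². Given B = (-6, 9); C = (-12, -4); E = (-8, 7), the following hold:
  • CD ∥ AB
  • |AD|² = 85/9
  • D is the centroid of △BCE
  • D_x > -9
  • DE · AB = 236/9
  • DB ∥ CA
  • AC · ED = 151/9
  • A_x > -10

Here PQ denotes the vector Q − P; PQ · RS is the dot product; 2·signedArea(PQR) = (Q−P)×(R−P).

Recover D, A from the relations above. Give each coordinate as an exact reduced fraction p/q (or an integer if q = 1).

1. D_x = -26/3  [D is the centroid of △BCE]
2. D_y = 4  [D is the centroid of △BCE]
   → D = (-26/3, 4)
3. A_x = -28/3  [CD ∥ AB ∩ DB ∥ CA]
4. A_y = 1  [CD ∥ AB ∩ DB ∥ CA]
   → A = (-28/3, 1)

A = (-28/3, 1)
D = (-26/3, 4)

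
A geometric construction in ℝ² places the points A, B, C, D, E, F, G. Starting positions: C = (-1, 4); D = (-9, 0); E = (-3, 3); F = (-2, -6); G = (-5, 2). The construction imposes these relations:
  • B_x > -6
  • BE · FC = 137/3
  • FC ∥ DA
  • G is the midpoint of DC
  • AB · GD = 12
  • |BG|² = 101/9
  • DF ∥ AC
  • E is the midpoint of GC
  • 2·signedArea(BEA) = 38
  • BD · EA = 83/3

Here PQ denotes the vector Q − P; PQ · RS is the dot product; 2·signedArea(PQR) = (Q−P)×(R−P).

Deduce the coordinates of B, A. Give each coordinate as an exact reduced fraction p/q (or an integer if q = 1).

A = (-8, 10)
B = (-16/3, -4/3)

1. B_x = -16/3  [line -1·x + -10·y + -56/3 = 0 ∩ |BG|² = 101/9]
2. B_y = -4/3  [line -1·x + -10·y + -56/3 = 0 ∩ |BG|² = 101/9]
   → B = (-16/3, -4/3)
3. A_x = -8  [BD · EA = 83/3 ∩ DF ∥ AC]
4. A_y = 10  [BD · EA = 83/3 ∩ DF ∥ AC]
   → A = (-8, 10)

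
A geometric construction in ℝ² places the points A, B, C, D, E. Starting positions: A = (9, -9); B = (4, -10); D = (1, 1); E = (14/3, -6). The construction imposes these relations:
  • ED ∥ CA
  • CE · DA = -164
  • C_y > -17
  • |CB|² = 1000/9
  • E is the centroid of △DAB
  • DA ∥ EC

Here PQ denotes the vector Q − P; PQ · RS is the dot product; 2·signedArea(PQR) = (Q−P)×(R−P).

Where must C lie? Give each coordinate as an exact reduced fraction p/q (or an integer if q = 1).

C = (38/3, -16)

1. C_x = 38/3  [ED ∥ CA ∩ DA ∥ EC]
2. C_y = -16  [ED ∥ CA ∩ DA ∥ EC]
   → C = (38/3, -16)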